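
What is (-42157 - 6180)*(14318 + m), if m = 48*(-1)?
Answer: -689768990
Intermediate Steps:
m = -48
(-42157 - 6180)*(14318 + m) = (-42157 - 6180)*(14318 - 48) = -48337*14270 = -689768990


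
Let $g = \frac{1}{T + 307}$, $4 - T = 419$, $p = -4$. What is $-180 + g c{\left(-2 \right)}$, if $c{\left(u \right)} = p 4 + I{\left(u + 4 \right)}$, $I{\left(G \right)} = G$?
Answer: $- \frac{9713}{54} \approx -179.87$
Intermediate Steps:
$T = -415$ ($T = 4 - 419 = -415$)
$c{\left(u \right)} = -12 + u$ ($c{\left(u \right)} = \left(-4\right) 4 + \left(u + 4\right) = -16 + \left(4 + u\right) = -12 + u$)
$g = - \frac{1}{108}$ ($g = \frac{1}{-415 + 307} = \frac{1}{-108} = - \frac{1}{108} \approx -0.0092593$)
$-180 + g c{\left(-2 \right)} = -180 - \frac{-12 - 2}{108} = -180 - - \frac{7}{54} = -180 + \frac{7}{54} = - \frac{9713}{54}$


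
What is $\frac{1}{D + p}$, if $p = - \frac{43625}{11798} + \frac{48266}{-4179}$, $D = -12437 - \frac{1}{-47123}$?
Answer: $- \frac{2323344946566}{28930865820249089} \approx -8.0307 \cdot 10^{-5}$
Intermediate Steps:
$D = - \frac{586068750}{47123}$ ($D = -12437 - - \frac{1}{47123} = -12437 + \frac{1}{47123} = - \frac{586068750}{47123} \approx -12437.0$)
$p = - \frac{751751143}{49303842}$ ($p = \left(-43625\right) \frac{1}{11798} + 48266 \left(- \frac{1}{4179}\right) = - \frac{43625}{11798} - \frac{48266}{4179} = - \frac{751751143}{49303842} \approx -15.247$)
$\frac{1}{D + p} = \frac{1}{- \frac{586068750}{47123} - \frac{751751143}{49303842}} = \frac{1}{- \frac{28930865820249089}{2323344946566}} = - \frac{2323344946566}{28930865820249089}$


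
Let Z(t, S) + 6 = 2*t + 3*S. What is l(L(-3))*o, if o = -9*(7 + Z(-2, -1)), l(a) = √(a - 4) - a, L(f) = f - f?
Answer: 108*I ≈ 108.0*I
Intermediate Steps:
L(f) = 0
Z(t, S) = -6 + 2*t + 3*S (Z(t, S) = -6 + (2*t + 3*S) = -6 + 2*t + 3*S)
l(a) = √(-4 + a) - a
o = 54 (o = -9*(7 + (-6 + 2*(-2) + 3*(-1))) = -9*(7 + (-6 - 4 - 3)) = -9*(7 - 13) = -9*(-6) = 54)
l(L(-3))*o = (√(-4 + 0) - 1*0)*54 = (√(-4) + 0)*54 = (2*I + 0)*54 = (2*I)*54 = 108*I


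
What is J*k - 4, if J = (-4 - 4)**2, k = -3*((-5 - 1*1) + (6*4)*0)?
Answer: 1148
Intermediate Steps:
k = 18 (k = -3*((-5 - 1) + 24*0) = -3*(-6 + 0) = -3*(-6) = 18)
J = 64 (J = (-8)**2 = 64)
J*k - 4 = 64*18 - 4 = 1152 - 4 = 1148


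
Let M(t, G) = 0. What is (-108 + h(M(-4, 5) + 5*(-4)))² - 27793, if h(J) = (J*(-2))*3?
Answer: -27649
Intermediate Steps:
h(J) = -6*J (h(J) = -2*J*3 = -6*J)
(-108 + h(M(-4, 5) + 5*(-4)))² - 27793 = (-108 - 6*(0 + 5*(-4)))² - 27793 = (-108 - 6*(0 - 20))² - 27793 = (-108 - 6*(-20))² - 27793 = (-108 + 120)² - 27793 = 12² - 27793 = 144 - 27793 = -27649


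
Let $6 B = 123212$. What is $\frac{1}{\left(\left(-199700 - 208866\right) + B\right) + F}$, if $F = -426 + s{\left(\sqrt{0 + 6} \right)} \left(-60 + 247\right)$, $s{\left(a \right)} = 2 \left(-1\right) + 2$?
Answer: $- \frac{3}{1165370} \approx -2.5743 \cdot 10^{-6}$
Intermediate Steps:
$B = \frac{61606}{3}$ ($B = \frac{1}{6} \cdot 123212 = \frac{61606}{3} \approx 20535.0$)
$s{\left(a \right)} = 0$ ($s{\left(a \right)} = -2 + 2 = 0$)
$F = -426$ ($F = -426 + 0 \left(-60 + 247\right) = -426 + 0 \cdot 187 = -426 + 0 = -426$)
$\frac{1}{\left(\left(-199700 - 208866\right) + B\right) + F} = \frac{1}{\left(\left(-199700 - 208866\right) + \frac{61606}{3}\right) - 426} = \frac{1}{\left(-408566 + \frac{61606}{3}\right) - 426} = \frac{1}{- \frac{1164092}{3} - 426} = \frac{1}{- \frac{1165370}{3}} = - \frac{3}{1165370}$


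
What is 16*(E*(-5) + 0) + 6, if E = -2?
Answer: 166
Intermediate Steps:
16*(E*(-5) + 0) + 6 = 16*(-2*(-5) + 0) + 6 = 16*(10 + 0) + 6 = 16*10 + 6 = 160 + 6 = 166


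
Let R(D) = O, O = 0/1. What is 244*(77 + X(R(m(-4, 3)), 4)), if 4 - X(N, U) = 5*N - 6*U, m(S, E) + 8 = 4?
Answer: 25620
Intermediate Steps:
m(S, E) = -4 (m(S, E) = -8 + 4 = -4)
O = 0 (O = 0*1 = 0)
R(D) = 0
X(N, U) = 4 - 5*N + 6*U (X(N, U) = 4 - (5*N - 6*U) = 4 - (-6*U + 5*N) = 4 + (-5*N + 6*U) = 4 - 5*N + 6*U)
244*(77 + X(R(m(-4, 3)), 4)) = 244*(77 + (4 - 5*0 + 6*4)) = 244*(77 + (4 + 0 + 24)) = 244*(77 + 28) = 244*105 = 25620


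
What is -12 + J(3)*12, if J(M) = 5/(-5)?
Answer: -24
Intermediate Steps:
J(M) = -1 (J(M) = 5*(-1/5) = -1)
-12 + J(3)*12 = -12 - 1*12 = -12 - 12 = -24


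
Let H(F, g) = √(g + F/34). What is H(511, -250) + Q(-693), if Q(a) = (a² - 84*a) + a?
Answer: 537768 + I*√271626/34 ≈ 5.3777e+5 + 15.329*I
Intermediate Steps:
H(F, g) = √(g + F/34) (H(F, g) = √(g + F*(1/34)) = √(g + F/34))
Q(a) = a² - 83*a
H(511, -250) + Q(-693) = √(34*511 + 1156*(-250))/34 - 693*(-83 - 693) = √(17374 - 289000)/34 - 693*(-776) = √(-271626)/34 + 537768 = (I*√271626)/34 + 537768 = I*√271626/34 + 537768 = 537768 + I*√271626/34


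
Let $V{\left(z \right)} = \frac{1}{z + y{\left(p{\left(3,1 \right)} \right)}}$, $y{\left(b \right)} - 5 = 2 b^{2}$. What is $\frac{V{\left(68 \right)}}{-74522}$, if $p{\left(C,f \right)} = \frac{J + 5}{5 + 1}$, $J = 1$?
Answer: $- \frac{1}{5589150} \approx -1.7892 \cdot 10^{-7}$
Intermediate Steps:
$p{\left(C,f \right)} = 1$ ($p{\left(C,f \right)} = \frac{1 + 5}{5 + 1} = \frac{6}{6} = 6 \cdot \frac{1}{6} = 1$)
$y{\left(b \right)} = 5 + 2 b^{2}$
$V{\left(z \right)} = \frac{1}{7 + z}$ ($V{\left(z \right)} = \frac{1}{z + \left(5 + 2 \cdot 1^{2}\right)} = \frac{1}{z + \left(5 + 2 \cdot 1\right)} = \frac{1}{z + \left(5 + 2\right)} = \frac{1}{z + 7} = \frac{1}{7 + z}$)
$\frac{V{\left(68 \right)}}{-74522} = \frac{1}{\left(7 + 68\right) \left(-74522\right)} = \frac{1}{75} \left(- \frac{1}{74522}\right) = - \frac{1}{5589150}$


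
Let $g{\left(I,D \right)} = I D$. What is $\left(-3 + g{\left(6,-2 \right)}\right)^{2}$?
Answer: $225$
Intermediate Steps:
$g{\left(I,D \right)} = D I$
$\left(-3 + g{\left(6,-2 \right)}\right)^{2} = \left(-3 - 12\right)^{2} = \left(-15\right)^{2} = 225$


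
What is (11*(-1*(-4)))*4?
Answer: 176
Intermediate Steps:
(11*(-1*(-4)))*4 = (11*4)*4 = 44*4 = 176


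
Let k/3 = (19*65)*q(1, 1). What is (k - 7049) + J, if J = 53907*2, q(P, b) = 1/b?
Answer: 104470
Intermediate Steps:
J = 107814
k = 3705 (k = 3*((19*65)/1) = 3*(1235*1) = 3*1235 = 3705)
(k - 7049) + J = (3705 - 7049) + 107814 = -3344 + 107814 = 104470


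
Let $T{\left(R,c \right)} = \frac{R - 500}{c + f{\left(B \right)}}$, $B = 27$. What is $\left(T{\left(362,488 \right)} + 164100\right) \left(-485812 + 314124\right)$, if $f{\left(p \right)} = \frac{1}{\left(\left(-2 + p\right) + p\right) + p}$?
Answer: $- \frac{362063460366608}{12851} \approx -2.8174 \cdot 10^{10}$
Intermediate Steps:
$f{\left(p \right)} = \frac{1}{-2 + 3 p}$ ($f{\left(p \right)} = \frac{1}{\left(-2 + 2 p\right) + p} = \frac{1}{-2 + 3 p}$)
$T{\left(R,c \right)} = \frac{-500 + R}{\frac{1}{79} + c}$ ($T{\left(R,c \right)} = \frac{R - 500}{c + \frac{1}{-2 + 3 \cdot 27}} = \frac{-500 + R}{c + \frac{1}{-2 + 81}} = \frac{-500 + R}{c + \frac{1}{79}} = \frac{-500 + R}{\frac{1}{79} + c}$)
$\left(T{\left(362,488 \right)} + 164100\right) \left(-485812 + 314124\right) = \left(\frac{79 \left(-500 + 362\right)}{1 + 79 \cdot 488} + 164100\right) \left(-485812 + 314124\right) = \left(79 \frac{1}{1 + 38552} \left(-138\right) + 164100\right) \left(-171688\right) = \left(79 \cdot \frac{1}{38553} \left(-138\right) + 164100\right) \left(-171688\right) = \left(- \frac{3634}{12851} + 164100\right) \left(-171688\right) = \frac{2108845466}{12851} \left(-171688\right) = - \frac{362063460366608}{12851}$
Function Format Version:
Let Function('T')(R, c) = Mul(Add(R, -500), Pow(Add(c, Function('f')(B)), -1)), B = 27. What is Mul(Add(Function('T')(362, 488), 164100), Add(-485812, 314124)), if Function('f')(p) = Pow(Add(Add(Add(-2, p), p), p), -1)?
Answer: Rational(-362063460366608, 12851) ≈ -2.8174e+10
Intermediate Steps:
Function('f')(p) = Pow(Add(-2, Mul(3, p)), -1) (Function('f')(p) = Pow(Add(Add(-2, Mul(2, p)), p), -1) = Pow(Add(-2, Mul(3, p)), -1))
Function('T')(R, c) = Mul(Pow(Add(Rational(1, 79), c), -1), Add(-500, R)) (Function('T')(R, c) = Mul(Add(R, -500), Pow(Add(c, Pow(Add(-2, Mul(3, 27)), -1)), -1)) = Mul(Add(-500, R), Pow(Add(c, Pow(Add(-2, 81), -1)), -1)) = Mul(Add(-500, R), Pow(Add(c, Pow(79, -1)), -1)) = Mul(Add(-500, R), Pow(Add(c, Rational(1, 79)), -1)) = Mul(Add(-500, R), Pow(Add(Rational(1, 79), c), -1)) = Mul(Pow(Add(Rational(1, 79), c), -1), Add(-500, R)))
Mul(Add(Function('T')(362, 488), 164100), Add(-485812, 314124)) = Mul(Add(Mul(79, Pow(Add(1, Mul(79, 488)), -1), Add(-500, 362)), 164100), Add(-485812, 314124)) = Mul(Add(Mul(79, Pow(Add(1, 38552), -1), -138), 164100), -171688) = Mul(Add(Mul(79, Pow(38553, -1), -138), 164100), -171688) = Mul(Add(Mul(79, Rational(1, 38553), -138), 164100), -171688) = Mul(Add(Rational(-3634, 12851), 164100), -171688) = Mul(Rational(2108845466, 12851), -171688) = Rational(-362063460366608, 12851)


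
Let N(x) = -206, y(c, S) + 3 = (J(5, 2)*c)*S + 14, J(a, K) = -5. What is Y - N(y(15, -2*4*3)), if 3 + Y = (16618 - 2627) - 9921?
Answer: 4273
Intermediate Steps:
y(c, S) = 11 - 5*S*c (y(c, S) = -3 + ((-5*c)*S + 14) = -3 + (-5*S*c + 14) = -3 + (14 - 5*S*c) = 11 - 5*S*c)
Y = 4067 (Y = -3 + ((16618 - 2627) - 9921) = -3 + (13991 - 9921) = -3 + 4070 = 4067)
Y - N(y(15, -2*4*3)) = 4067 - 1*(-206) = 4067 + 206 = 4273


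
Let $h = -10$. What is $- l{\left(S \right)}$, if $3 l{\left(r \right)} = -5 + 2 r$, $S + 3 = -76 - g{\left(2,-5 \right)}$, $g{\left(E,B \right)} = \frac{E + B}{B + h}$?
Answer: $\frac{817}{15} \approx 54.467$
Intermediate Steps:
$g{\left(E,B \right)} = \frac{B + E}{-10 + B}$ ($g{\left(E,B \right)} = \frac{E + B}{B - 10} = \frac{B + E}{-10 + B}$)
$S = - \frac{396}{5}$ ($S = -3 - \left(76 + \frac{-5 + 2}{-10 - 5}\right) = -3 - \left(76 + \frac{1}{-15} \left(-3\right)\right) = -3 - \left(76 - - \frac{1}{5}\right) = -3 - \frac{381}{5} = - \frac{396}{5} \approx -79.2$)
$l{\left(r \right)} = - \frac{5}{3} + \frac{2 r}{3}$ ($l{\left(r \right)} = \frac{-5 + 2 r}{3} = - \frac{5}{3} + \frac{2 r}{3}$)
$- l{\left(S \right)} = - (- \frac{5}{3} + \frac{2}{3} \left(- \frac{396}{5}\right)) = - (- \frac{5}{3} - \frac{264}{5}) = \left(-1\right) \left(- \frac{817}{15}\right) = \frac{817}{15}$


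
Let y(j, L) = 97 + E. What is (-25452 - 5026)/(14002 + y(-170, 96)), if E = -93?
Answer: -15239/7003 ≈ -2.1761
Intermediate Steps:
y(j, L) = 4 (y(j, L) = 97 - 93 = 4)
(-25452 - 5026)/(14002 + y(-170, 96)) = (-25452 - 5026)/(14002 + 4) = -30478/14006 = -30478*1/14006 = -15239/7003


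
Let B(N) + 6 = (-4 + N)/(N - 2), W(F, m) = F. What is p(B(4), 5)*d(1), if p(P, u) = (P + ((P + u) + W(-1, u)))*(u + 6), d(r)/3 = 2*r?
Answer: -528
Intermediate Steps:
B(N) = -6 + (-4 + N)/(-2 + N) (B(N) = -6 + (-4 + N)/(N - 2) = -6 + (-4 + N)/(-2 + N))
d(r) = 6*r (d(r) = 3*(2*r) = 6*r)
p(P, u) = (6 + u)*(-1 + u + 2*P) (p(P, u) = (P + ((P + u) - 1))*(u + 6) = (P + (-1 + P + u))*(6 + u) = (-1 + u + 2*P)*(6 + u) = (6 + u)*(-1 + u + 2*P))
p(B(4), 5)*d(1) = (-6 + 5**2 + 5*5 + 12*((8 - 5*4)/(-2 + 4)) + 2*((8 - 5*4)/(-2 + 4))*5)*(6*1) = (-6 + 25 + 25 + 12*((8 - 20)/2) + 2*((8 - 20)/2)*5)*6 = (-6 + 25 + 25 + 12*((1/2)*(-12)) + 2*((1/2)*(-12))*5)*6 = (-6 + 25 + 25 + 12*(-6) + 2*(-6)*5)*6 = (-6 + 25 + 25 - 72 - 60)*6 = -88*6 = -528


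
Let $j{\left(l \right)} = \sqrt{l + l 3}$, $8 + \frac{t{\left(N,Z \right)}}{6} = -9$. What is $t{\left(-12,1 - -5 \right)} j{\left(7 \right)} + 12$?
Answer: $12 - 204 \sqrt{7} \approx -527.73$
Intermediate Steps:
$t{\left(N,Z \right)} = -102$ ($t{\left(N,Z \right)} = -48 + 6 \left(-9\right) = -48 - 54 = -102$)
$j{\left(l \right)} = 2 \sqrt{l}$ ($j{\left(l \right)} = \sqrt{l + 3 l} = \sqrt{4 l} = 2 \sqrt{l}$)
$t{\left(-12,1 - -5 \right)} j{\left(7 \right)} + 12 = - 102 \cdot 2 \sqrt{7} + 12 = - 204 \sqrt{7} + 12 = 12 - 204 \sqrt{7}$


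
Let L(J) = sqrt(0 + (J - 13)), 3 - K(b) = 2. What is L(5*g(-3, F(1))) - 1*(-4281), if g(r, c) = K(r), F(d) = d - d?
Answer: 4281 + 2*I*sqrt(2) ≈ 4281.0 + 2.8284*I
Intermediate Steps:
F(d) = 0
K(b) = 1 (K(b) = 3 - 1*2 = 3 - 2 = 1)
g(r, c) = 1
L(J) = sqrt(-13 + J) (L(J) = sqrt(0 + (-13 + J)) = sqrt(-13 + J))
L(5*g(-3, F(1))) - 1*(-4281) = sqrt(-13 + 5*1) - 1*(-4281) = sqrt(-13 + 5) + 4281 = sqrt(-8) + 4281 = 2*I*sqrt(2) + 4281 = 4281 + 2*I*sqrt(2)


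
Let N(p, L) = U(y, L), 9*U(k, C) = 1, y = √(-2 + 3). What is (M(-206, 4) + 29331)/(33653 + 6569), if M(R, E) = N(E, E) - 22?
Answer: 131891/180999 ≈ 0.72868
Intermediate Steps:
y = 1 (y = √1 = 1)
U(k, C) = ⅑ (U(k, C) = (⅑)*1 = ⅑)
N(p, L) = ⅑
M(R, E) = -197/9 (M(R, E) = ⅑ - 22 = -197/9)
(M(-206, 4) + 29331)/(33653 + 6569) = (-197/9 + 29331)/(33653 + 6569) = (263782/9)/40222 = (263782/9)*(1/40222) = 131891/180999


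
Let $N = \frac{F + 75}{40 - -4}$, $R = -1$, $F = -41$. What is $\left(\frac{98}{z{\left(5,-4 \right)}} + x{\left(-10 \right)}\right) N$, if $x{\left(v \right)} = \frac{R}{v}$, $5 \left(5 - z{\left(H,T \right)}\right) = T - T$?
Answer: $\frac{3349}{220} \approx 15.223$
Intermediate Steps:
$N = \frac{17}{22}$ ($N = \frac{-41 + 75}{40 - -4} = \frac{34}{40 + \left(-7 + 11\right)} = \frac{34}{40 + 4} = \frac{34}{44} = 34 \cdot \frac{1}{44} = \frac{17}{22} \approx 0.77273$)
$z{\left(H,T \right)} = 5$ ($z{\left(H,T \right)} = 5 - \frac{T - T}{5} = 5 - 0 = 5 + 0 = 5$)
$x{\left(v \right)} = - \frac{1}{v}$
$\left(\frac{98}{z{\left(5,-4 \right)}} + x{\left(-10 \right)}\right) N = \left(\frac{98}{5} - \frac{1}{-10}\right) \frac{17}{22} = \left(98 \cdot \frac{1}{5} - - \frac{1}{10}\right) \frac{17}{22} = \left(\frac{98}{5} + \frac{1}{10}\right) \frac{17}{22} = \frac{197}{10} \cdot \frac{17}{22} = \frac{3349}{220}$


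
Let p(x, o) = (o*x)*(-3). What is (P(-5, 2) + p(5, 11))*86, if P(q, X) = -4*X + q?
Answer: -15308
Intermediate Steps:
p(x, o) = -3*o*x
P(q, X) = q - 4*X
(P(-5, 2) + p(5, 11))*86 = ((-5 - 4*2) - 3*11*5)*86 = ((-5 - 8) - 165)*86 = (-13 - 165)*86 = -178*86 = -15308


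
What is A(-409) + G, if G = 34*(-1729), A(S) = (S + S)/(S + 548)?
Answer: -8172072/139 ≈ -58792.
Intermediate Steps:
A(S) = 2*S/(548 + S) (A(S) = (2*S)/(548 + S) = 2*S/(548 + S))
G = -58786
A(-409) + G = 2*(-409)/(548 - 409) - 58786 = 2*(-409)/139 - 58786 = 2*(-409)*(1/139) - 58786 = -818/139 - 58786 = -8172072/139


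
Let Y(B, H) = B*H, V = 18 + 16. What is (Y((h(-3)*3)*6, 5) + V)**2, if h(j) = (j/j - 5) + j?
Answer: 355216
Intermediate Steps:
V = 34
h(j) = -4 + j (h(j) = (1 - 5) + j = -4 + j)
(Y((h(-3)*3)*6, 5) + V)**2 = ((((-4 - 3)*3)*6)*5 + 34)**2 = ((-7*3*6)*5 + 34)**2 = (-21*6*5 + 34)**2 = (-126*5 + 34)**2 = (-630 + 34)**2 = (-596)**2 = 355216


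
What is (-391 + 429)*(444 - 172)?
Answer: 10336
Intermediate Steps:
(-391 + 429)*(444 - 172) = 38*272 = 10336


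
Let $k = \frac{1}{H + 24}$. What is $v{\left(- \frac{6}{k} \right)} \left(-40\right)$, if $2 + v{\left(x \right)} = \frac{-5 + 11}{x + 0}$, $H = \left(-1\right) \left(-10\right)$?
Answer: $\frac{1380}{17} \approx 81.177$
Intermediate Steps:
$H = 10$
$k = \frac{1}{34}$ ($k = \frac{1}{10 + 24} = \frac{1}{34} \approx 0.029412$)
$v{\left(x \right)} = -2 + \frac{6}{x}$ ($v{\left(x \right)} = -2 + \frac{-5 + 11}{x + 0} = -2 + \frac{6}{x}$)
$v{\left(- \frac{6}{k} \right)} \left(-40\right) = \left(-2 + \frac{6}{\left(-6\right) \frac{1}{\frac{1}{34}}}\right) \left(-40\right) = \left(-2 + \frac{6}{\left(-6\right) 34}\right) \left(-40\right) = \left(-2 + \frac{6}{-204}\right) \left(-40\right) = \left(-2 + 6 \left(- \frac{1}{204}\right)\right) \left(-40\right) = \left(-2 - \frac{1}{34}\right) \left(-40\right) = \left(- \frac{69}{34}\right) \left(-40\right) = \frac{1380}{17}$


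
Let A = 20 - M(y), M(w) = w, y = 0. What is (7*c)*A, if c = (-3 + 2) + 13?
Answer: 1680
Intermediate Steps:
A = 20 (A = 20 - 1*0 = 20 + 0 = 20)
c = 12 (c = -1 + 13 = 12)
(7*c)*A = (7*12)*20 = 84*20 = 1680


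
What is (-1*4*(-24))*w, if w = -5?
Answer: -480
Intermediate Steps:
(-1*4*(-24))*w = (-1*4*(-24))*(-5) = -4*(-24)*(-5) = 96*(-5) = -480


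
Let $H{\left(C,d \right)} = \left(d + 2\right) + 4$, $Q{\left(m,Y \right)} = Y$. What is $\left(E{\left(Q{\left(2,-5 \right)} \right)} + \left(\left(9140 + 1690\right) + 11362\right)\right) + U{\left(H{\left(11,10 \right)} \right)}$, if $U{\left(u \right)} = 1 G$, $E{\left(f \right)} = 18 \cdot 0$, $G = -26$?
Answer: $22166$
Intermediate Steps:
$H{\left(C,d \right)} = 6 + d$ ($H{\left(C,d \right)} = \left(2 + d\right) + 4 = 6 + d$)
$E{\left(f \right)} = 0$
$U{\left(u \right)} = -26$ ($U{\left(u \right)} = 1 \left(-26\right) = -26$)
$\left(E{\left(Q{\left(2,-5 \right)} \right)} + \left(\left(9140 + 1690\right) + 11362\right)\right) + U{\left(H{\left(11,10 \right)} \right)} = \left(0 + \left(\left(9140 + 1690\right) + 11362\right)\right) - 26 = \left(0 + \left(10830 + 11362\right)\right) - 26 = \left(0 + 22192\right) - 26 = 22192 - 26 = 22166$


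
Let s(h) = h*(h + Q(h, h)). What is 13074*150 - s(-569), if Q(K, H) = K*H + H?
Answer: 185533587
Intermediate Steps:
Q(K, H) = H + H*K (Q(K, H) = H*K + H = H + H*K)
s(h) = h*(h + h*(1 + h))
13074*150 - s(-569) = 13074*150 - (-569)²*(2 - 569) = 1961100 - 323761*(-567) = 1961100 - 1*(-183572487) = 1961100 + 183572487 = 185533587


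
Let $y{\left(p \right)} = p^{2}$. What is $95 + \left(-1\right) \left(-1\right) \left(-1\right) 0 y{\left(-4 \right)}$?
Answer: $95$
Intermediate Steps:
$95 + \left(-1\right) \left(-1\right) \left(-1\right) 0 y{\left(-4 \right)} = 95 + \left(-1\right) \left(-1\right) \left(-1\right) 0 \left(-4\right)^{2} = 95 + 1 \left(-1\right) 0 \cdot 16 = 95 + \left(-1\right) 0 \cdot 16 = 95 + 0 \cdot 16 = 95 + 0 = 95$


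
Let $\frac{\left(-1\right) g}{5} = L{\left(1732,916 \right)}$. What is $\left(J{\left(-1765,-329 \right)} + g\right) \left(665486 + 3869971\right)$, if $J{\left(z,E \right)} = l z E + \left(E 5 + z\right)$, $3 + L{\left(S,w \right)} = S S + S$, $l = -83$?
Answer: $-286677302119710$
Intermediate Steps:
$L{\left(S,w \right)} = -3 + S + S^{2}$ ($L{\left(S,w \right)} = -3 + \left(S S + S\right) = -3 + \left(S^{2} + S\right) = -3 + \left(S + S^{2}\right) = -3 + S + S^{2}$)
$J{\left(z,E \right)} = z + 5 E - 83 E z$ ($J{\left(z,E \right)} = - 83 z E + \left(E 5 + z\right) = - 83 E z + \left(5 E + z\right) = - 83 E z + \left(z + 5 E\right) = z + 5 E - 83 E z$)
$g = -15007765$ ($g = - 5 \left(-3 + 1732 + 1732^{2}\right) = - 5 \left(-3 + 1732 + 2999824\right) = \left(-5\right) 3001553 = -15007765$)
$\left(J{\left(-1765,-329 \right)} + g\right) \left(665486 + 3869971\right) = \left(\left(-1765 + 5 \left(-329\right) - \left(-27307\right) \left(-1765\right)\right) - 15007765\right) \left(665486 + 3869971\right) = \left(\left(-1765 - 1645 - 48196855\right) - 15007765\right) 4535457 = \left(-48200265 - 15007765\right) 4535457 = \left(-63208030\right) 4535457 = -286677302119710$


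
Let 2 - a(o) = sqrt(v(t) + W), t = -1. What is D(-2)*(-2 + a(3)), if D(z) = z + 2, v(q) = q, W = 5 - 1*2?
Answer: 0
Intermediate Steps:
W = 3 (W = 5 - 2 = 3)
D(z) = 2 + z
a(o) = 2 - sqrt(2) (a(o) = 2 - sqrt(-1 + 3) = 2 - sqrt(2))
D(-2)*(-2 + a(3)) = (2 - 2)*(-2 + (2 - sqrt(2))) = 0*(-sqrt(2)) = 0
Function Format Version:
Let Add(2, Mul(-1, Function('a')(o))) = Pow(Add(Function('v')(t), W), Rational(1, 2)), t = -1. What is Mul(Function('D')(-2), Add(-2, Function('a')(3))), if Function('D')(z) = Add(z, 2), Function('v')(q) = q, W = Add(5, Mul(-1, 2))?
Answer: 0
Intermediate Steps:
W = 3 (W = Add(5, -2) = 3)
Function('D')(z) = Add(2, z)
Function('a')(o) = Add(2, Mul(-1, Pow(2, Rational(1, 2)))) (Function('a')(o) = Add(2, Mul(-1, Pow(Add(-1, 3), Rational(1, 2)))) = Add(2, Mul(-1, Pow(2, Rational(1, 2)))))
Mul(Function('D')(-2), Add(-2, Function('a')(3))) = Mul(Add(2, -2), Add(-2, Add(2, Mul(-1, Pow(2, Rational(1, 2)))))) = Mul(0, Mul(-1, Pow(2, Rational(1, 2)))) = 0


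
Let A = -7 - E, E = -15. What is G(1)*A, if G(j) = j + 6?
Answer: 56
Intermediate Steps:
G(j) = 6 + j
A = 8 (A = -7 - 1*(-15) = -7 + 15 = 8)
G(1)*A = (6 + 1)*8 = 7*8 = 56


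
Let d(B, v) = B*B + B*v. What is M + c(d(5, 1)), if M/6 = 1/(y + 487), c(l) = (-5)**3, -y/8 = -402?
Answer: -462869/3703 ≈ -125.00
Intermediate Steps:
y = 3216 (y = -8*(-402) = 3216)
d(B, v) = B**2 + B*v
c(l) = -125
M = 6/3703 (M = 6/(3216 + 487) = 6/3703 ≈ 0.0016203)
M + c(d(5, 1)) = 6/3703 - 125 = -462869/3703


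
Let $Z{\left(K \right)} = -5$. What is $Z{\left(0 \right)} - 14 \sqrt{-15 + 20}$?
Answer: $-5 - 14 \sqrt{5} \approx -36.305$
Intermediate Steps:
$Z{\left(0 \right)} - 14 \sqrt{-15 + 20} = -5 - 14 \sqrt{-15 + 20} = -5 - 14 \sqrt{5}$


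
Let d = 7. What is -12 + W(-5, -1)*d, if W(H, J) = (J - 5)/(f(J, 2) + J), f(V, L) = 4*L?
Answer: -18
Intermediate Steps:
W(H, J) = (-5 + J)/(8 + J) (W(H, J) = (J - 5)/(4*2 + J) = (-5 + J)/(8 + J))
-12 + W(-5, -1)*d = -12 + ((-5 - 1)/(8 - 1))*7 = -12 + (-6/7)*7 = -12 + ((⅐)*(-6))*7 = -12 - 6/7*7 = -12 - 6 = -18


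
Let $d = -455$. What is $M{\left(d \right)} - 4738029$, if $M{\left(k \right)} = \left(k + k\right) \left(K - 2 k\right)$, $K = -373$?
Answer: $-5226699$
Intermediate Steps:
$M{\left(k \right)} = 2 k \left(-373 - 2 k\right)$ ($M{\left(k \right)} = \left(k + k\right) \left(-373 - 2 k\right) = 2 k \left(-373 - 2 k\right)$)
$M{\left(d \right)} - 4738029 = \left(-2\right) \left(-455\right) \left(373 + 2 \left(-455\right)\right) - 4738029 = \left(-2\right) \left(-455\right) \left(373 - 910\right) - 4738029 = \left(-2\right) \left(-455\right) \left(-537\right) - 4738029 = -488670 - 4738029 = -5226699$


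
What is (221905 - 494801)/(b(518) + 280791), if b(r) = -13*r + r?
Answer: -272896/274575 ≈ -0.99389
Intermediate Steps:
b(r) = -12*r
(221905 - 494801)/(b(518) + 280791) = (221905 - 494801)/(-12*518 + 280791) = -272896/(-6216 + 280791) = -272896/274575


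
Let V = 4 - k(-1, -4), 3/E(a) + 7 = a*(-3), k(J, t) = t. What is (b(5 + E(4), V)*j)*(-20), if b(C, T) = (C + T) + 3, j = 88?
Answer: -529760/19 ≈ -27882.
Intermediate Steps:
E(a) = 3/(-7 - 3*a) (E(a) = 3/(-7 + a*(-3)) = 3/(-7 - 3*a))
V = 8 (V = 4 - 1*(-4) = 4 + 4 = 8)
b(C, T) = 3 + C + T
(b(5 + E(4), V)*j)*(-20) = ((3 + (5 - 3/(7 + 3*4)) + 8)*88)*(-20) = ((3 + (5 - 3/(7 + 12)) + 8)*88)*(-20) = ((3 + (5 - 3/19) + 8)*88)*(-20) = ((3 + 92/19 + 8)*88)*(-20) = ((301/19)*88)*(-20) = (26488/19)*(-20) = -529760/19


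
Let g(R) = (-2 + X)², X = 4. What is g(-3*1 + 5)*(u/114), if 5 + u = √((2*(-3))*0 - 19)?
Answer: -10/57 + 2*I*√19/57 ≈ -0.17544 + 0.15294*I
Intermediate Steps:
u = -5 + I*√19 (u = -5 + √((2*(-3))*0 - 19) = -5 + √(-6*0 - 19) = -5 + √(0 - 19) = -5 + √(-19) = -5 + I*√19 ≈ -5.0 + 4.3589*I)
g(R) = 4 (g(R) = (-2 + 4)² = 2² = 4)
g(-3*1 + 5)*(u/114) = 4*((-5 + I*√19)/114) = 4*((-5 + I*√19)*(1/114)) = 4*(-5/114 + I*√19/114) = -10/57 + 2*I*√19/57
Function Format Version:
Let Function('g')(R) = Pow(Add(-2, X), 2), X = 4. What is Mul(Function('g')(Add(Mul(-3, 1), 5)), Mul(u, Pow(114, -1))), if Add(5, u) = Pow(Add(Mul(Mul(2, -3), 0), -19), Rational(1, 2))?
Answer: Add(Rational(-10, 57), Mul(Rational(2, 57), I, Pow(19, Rational(1, 2)))) ≈ Add(-0.17544, Mul(0.15294, I))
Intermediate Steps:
u = Add(-5, Mul(I, Pow(19, Rational(1, 2)))) (u = Add(-5, Pow(Add(Mul(Mul(2, -3), 0), -19), Rational(1, 2))) = Add(-5, Pow(Add(Mul(-6, 0), -19), Rational(1, 2))) = Add(-5, Pow(Add(0, -19), Rational(1, 2))) = Add(-5, Pow(-19, Rational(1, 2))) = Add(-5, Mul(I, Pow(19, Rational(1, 2)))) ≈ Add(-5.0000, Mul(4.3589, I)))
Function('g')(R) = 4 (Function('g')(R) = Pow(Add(-2, 4), 2) = Pow(2, 2) = 4)
Mul(Function('g')(Add(Mul(-3, 1), 5)), Mul(u, Pow(114, -1))) = Mul(4, Mul(Add(-5, Mul(I, Pow(19, Rational(1, 2)))), Pow(114, -1))) = Mul(4, Mul(Add(-5, Mul(I, Pow(19, Rational(1, 2)))), Rational(1, 114))) = Mul(4, Add(Rational(-5, 114), Mul(Rational(1, 114), I, Pow(19, Rational(1, 2))))) = Add(Rational(-10, 57), Mul(Rational(2, 57), I, Pow(19, Rational(1, 2))))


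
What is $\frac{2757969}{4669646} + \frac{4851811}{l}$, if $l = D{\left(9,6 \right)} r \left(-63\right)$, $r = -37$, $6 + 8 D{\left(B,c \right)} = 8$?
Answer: $\frac{90631388141363}{10884944826} \approx 8326.3$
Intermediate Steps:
$D{\left(B,c \right)} = \frac{1}{4}$ ($D{\left(B,c \right)} = - \frac{3}{4} + \frac{1}{8} \cdot 8 = - \frac{3}{4} + 1 = \frac{1}{4}$)
$l = \frac{2331}{4}$ ($l = \frac{1}{4} \left(-37\right) \left(-63\right) = \left(- \frac{37}{4}\right) \left(-63\right) = \frac{2331}{4} \approx 582.75$)
$\frac{2757969}{4669646} + \frac{4851811}{l} = \frac{2757969}{4669646} + \frac{4851811}{\frac{2331}{4}} = 2757969 \cdot \frac{1}{4669646} + 4851811 \cdot \frac{4}{2331} = \frac{2757969}{4669646} + \frac{19407244}{2331} = \frac{90631388141363}{10884944826}$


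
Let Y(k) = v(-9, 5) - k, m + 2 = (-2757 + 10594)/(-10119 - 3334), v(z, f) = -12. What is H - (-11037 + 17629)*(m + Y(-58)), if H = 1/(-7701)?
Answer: -29651578015693/103601553 ≈ -2.8621e+5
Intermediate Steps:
m = -34743/13453 (m = -2 + (-2757 + 10594)/(-10119 - 3334) = -2 + 7837/(-13453) = -2 + 7837*(-1/13453) = -2 - 7837/13453 = -34743/13453 ≈ -2.5825)
Y(k) = -12 - k
H = -1/7701 ≈ -0.00012985
H - (-11037 + 17629)*(m + Y(-58)) = -1/7701 - (-11037 + 17629)*(-34743/13453 + (-12 - 1*(-58))) = -1/7701 - 6592*(-34743/13453 + (-12 + 58)) = -1/7701 - 6592*(-34743/13453 + 46) = -1/7701 - 6592*584095/13453 = -1/7701 - 1*3850354240/13453 = -1/7701 - 3850354240/13453 = -29651578015693/103601553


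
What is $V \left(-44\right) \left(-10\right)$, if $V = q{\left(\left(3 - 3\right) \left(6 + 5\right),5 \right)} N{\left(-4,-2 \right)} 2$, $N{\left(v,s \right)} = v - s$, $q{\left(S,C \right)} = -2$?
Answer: $3520$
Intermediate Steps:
$V = 8$ ($V = - 2 \left(-4 - -2\right) 2 = - 2 \left(-4 + 2\right) 2 = \left(-2\right) \left(-2\right) 2 = 4 \cdot 2 = 8$)
$V \left(-44\right) \left(-10\right) = 8 \left(-44\right) \left(-10\right) = \left(-352\right) \left(-10\right) = 3520$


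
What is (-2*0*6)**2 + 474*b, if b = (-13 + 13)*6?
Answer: 0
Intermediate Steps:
b = 0 (b = 0*6 = 0)
(-2*0*6)**2 + 474*b = (-2*0*6)**2 + 474*0 = (0*6)**2 + 0 = 0**2 + 0 = 0 + 0 = 0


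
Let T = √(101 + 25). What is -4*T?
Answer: -12*√14 ≈ -44.900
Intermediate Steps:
T = 3*√14 (T = √126 = 3*√14 ≈ 11.225)
-4*T = -12*√14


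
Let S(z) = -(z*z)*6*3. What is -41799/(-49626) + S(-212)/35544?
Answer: -536962963/24498702 ≈ -21.918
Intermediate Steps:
S(z) = -18*z**2 (S(z) = -z**2*6*3 = -6*z**2*3 = -18*z**2)
-41799/(-49626) + S(-212)/35544 = -41799/(-49626) - 18*(-212)**2/35544 = -41799*(-1/49626) - 18*44944*(1/35544) = 13933/16542 - 808992*1/35544 = 13933/16542 - 33708/1481 = -536962963/24498702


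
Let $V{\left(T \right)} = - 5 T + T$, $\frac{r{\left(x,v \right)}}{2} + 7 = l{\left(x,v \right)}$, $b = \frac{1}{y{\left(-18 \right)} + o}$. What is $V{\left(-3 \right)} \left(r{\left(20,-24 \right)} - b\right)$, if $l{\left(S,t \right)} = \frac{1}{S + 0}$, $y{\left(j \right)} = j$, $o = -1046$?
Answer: $- \frac{221829}{1330} \approx -166.79$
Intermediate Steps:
$l{\left(S,t \right)} = \frac{1}{S}$
$b = - \frac{1}{1064}$ ($b = \frac{1}{-18 - 1046} = \frac{1}{-1064} = - \frac{1}{1064} \approx -0.00093985$)
$r{\left(x,v \right)} = -14 + \frac{2}{x}$
$V{\left(T \right)} = - 4 T$
$V{\left(-3 \right)} \left(r{\left(20,-24 \right)} - b\right) = \left(-4\right) \left(-3\right) \left(\left(-14 + \frac{2}{20}\right) - - \frac{1}{1064}\right) = 12 \left(\left(-14 + 2 \cdot \frac{1}{20}\right) + \frac{1}{1064}\right) = 12 \left(\left(-14 + \frac{1}{10}\right) + \frac{1}{1064}\right) = 12 \left(- \frac{139}{10} + \frac{1}{1064}\right) = 12 \left(- \frac{73943}{5320}\right) = - \frac{221829}{1330}$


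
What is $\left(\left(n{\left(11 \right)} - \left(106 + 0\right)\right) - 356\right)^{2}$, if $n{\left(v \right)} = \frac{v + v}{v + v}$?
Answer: $212521$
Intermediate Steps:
$n{\left(v \right)} = 1$ ($n{\left(v \right)} = \frac{2 v}{2 v} = 2 v \frac{1}{2 v} = 1$)
$\left(\left(n{\left(11 \right)} - \left(106 + 0\right)\right) - 356\right)^{2} = \left(\left(1 - \left(106 + 0\right)\right) - 356\right)^{2} = \left(\left(1 - 106\right) - 356\right)^{2} = \left(-105 - 356\right)^{2} = \left(-461\right)^{2} = 212521$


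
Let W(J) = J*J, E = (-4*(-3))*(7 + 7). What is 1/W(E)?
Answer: 1/28224 ≈ 3.5431e-5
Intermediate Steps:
E = 168 (E = 12*14 = 168)
W(J) = J²
1/W(E) = 1/(168²) = 1/28224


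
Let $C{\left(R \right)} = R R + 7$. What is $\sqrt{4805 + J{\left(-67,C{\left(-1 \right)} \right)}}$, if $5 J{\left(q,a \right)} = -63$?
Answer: $\frac{\sqrt{119810}}{5} \approx 69.227$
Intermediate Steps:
$C{\left(R \right)} = 7 + R^{2}$ ($C{\left(R \right)} = R^{2} + 7 = 7 + R^{2}$)
$J{\left(q,a \right)} = - \frac{63}{5}$ ($J{\left(q,a \right)} = \frac{1}{5} \left(-63\right) = - \frac{63}{5}$)
$\sqrt{4805 + J{\left(-67,C{\left(-1 \right)} \right)}} = \sqrt{4805 - \frac{63}{5}} = \sqrt{\frac{23962}{5}} = \frac{\sqrt{119810}}{5}$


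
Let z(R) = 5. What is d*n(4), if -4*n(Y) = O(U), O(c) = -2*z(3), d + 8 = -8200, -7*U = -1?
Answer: -20520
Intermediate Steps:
U = ⅐ (U = -⅐*(-1) = ⅐ ≈ 0.14286)
d = -8208 (d = -8 - 8200 = -8208)
O(c) = -10 (O(c) = -2*5 = -10)
n(Y) = 5/2 (n(Y) = -¼*(-10) = 5/2)
d*n(4) = -8208*5/2 = -20520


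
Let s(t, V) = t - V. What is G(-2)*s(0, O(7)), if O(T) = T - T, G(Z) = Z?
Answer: 0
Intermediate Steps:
O(T) = 0
G(-2)*s(0, O(7)) = -2*(0 - 1*0) = -2*(0 + 0) = -2*0 = 0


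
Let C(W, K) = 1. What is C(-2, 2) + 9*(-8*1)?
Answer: -71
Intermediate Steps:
C(-2, 2) + 9*(-8*1) = 1 + 9*(-8*1) = 1 + 9*(-8) = 1 - 72 = -71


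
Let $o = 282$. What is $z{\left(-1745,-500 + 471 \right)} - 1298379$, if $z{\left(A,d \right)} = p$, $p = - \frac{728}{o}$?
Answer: $- \frac{183071803}{141} \approx -1.2984 \cdot 10^{6}$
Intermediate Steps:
$p = - \frac{364}{141}$ ($p = - \frac{728}{282} = \left(-728\right) \frac{1}{282} = - \frac{364}{141} \approx -2.5816$)
$z{\left(A,d \right)} = - \frac{364}{141}$
$z{\left(-1745,-500 + 471 \right)} - 1298379 = - \frac{364}{141} - 1298379 = - \frac{183071803}{141}$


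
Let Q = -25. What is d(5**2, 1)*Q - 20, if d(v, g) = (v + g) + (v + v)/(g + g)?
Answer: -1295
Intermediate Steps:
d(v, g) = g + v + v/g (d(v, g) = (g + v) + (2*v)/((2*g)) = (g + v) + (2*v)*(1/(2*g)) = (g + v) + v/g = g + v + v/g)
d(5**2, 1)*Q - 20 = (1 + 5**2 + 5**2/1)*(-25) - 20 = (1 + 25 + 25*1)*(-25) - 20 = (1 + 25 + 25)*(-25) - 20 = 51*(-25) - 20 = -1275 - 20 = -1295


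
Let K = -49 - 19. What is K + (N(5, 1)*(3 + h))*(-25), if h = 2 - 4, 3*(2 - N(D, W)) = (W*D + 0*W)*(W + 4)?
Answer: 271/3 ≈ 90.333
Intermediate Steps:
K = -68
N(D, W) = 2 - D*W*(4 + W)/3 (N(D, W) = 2 - (W*D + 0*W)*(W + 4)/3 = 2 - (D*W + 0)*(4 + W)/3 = 2 - D*W*(4 + W)/3)
h = -2
K + (N(5, 1)*(3 + h))*(-25) = -68 + ((2 - 4/3*5*1 - ⅓*5*1²)*(3 - 2))*(-25) = -68 + ((2 - 20/3 - ⅓*5*1)*1)*(-25) = -68 + ((2 - 20/3 - 5/3)*1)*(-25) = -68 - 19/3*1*(-25) = -68 - 19/3*(-25) = -68 + 475/3 = 271/3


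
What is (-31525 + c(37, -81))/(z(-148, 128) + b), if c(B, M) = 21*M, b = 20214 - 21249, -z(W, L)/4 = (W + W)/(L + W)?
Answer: 166130/5471 ≈ 30.366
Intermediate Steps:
z(W, L) = -8*W/(L + W) (z(W, L) = -4*(W + W)/(L + W) = -4*2*W/(L + W) = -8*W/(L + W))
b = -1035
(-31525 + c(37, -81))/(z(-148, 128) + b) = (-31525 + 21*(-81))/(-8*(-148)/(128 - 148) - 1035) = (-31525 - 1701)/(-8*(-148)/(-20) - 1035) = -33226/(-8*(-148)*(-1/20) - 1035) = -33226/(-296/5 - 1035) = -33226/(-5471/5) = -33226*(-5/5471) = 166130/5471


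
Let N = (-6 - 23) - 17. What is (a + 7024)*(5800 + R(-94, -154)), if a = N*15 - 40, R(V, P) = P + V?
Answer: 34944288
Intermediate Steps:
N = -46 (N = -29 - 17 = -46)
a = -730 (a = -46*15 - 40 = -690 - 40 = -730)
(a + 7024)*(5800 + R(-94, -154)) = (-730 + 7024)*(5800 + (-154 - 94)) = 6294*(5800 - 248) = 6294*5552 = 34944288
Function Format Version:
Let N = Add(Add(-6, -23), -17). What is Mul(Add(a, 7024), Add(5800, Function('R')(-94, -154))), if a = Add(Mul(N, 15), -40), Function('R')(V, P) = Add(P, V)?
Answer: 34944288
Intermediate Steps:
N = -46 (N = Add(-29, -17) = -46)
a = -730 (a = Add(Mul(-46, 15), -40) = Add(-690, -40) = -730)
Mul(Add(a, 7024), Add(5800, Function('R')(-94, -154))) = Mul(Add(-730, 7024), Add(5800, Add(-154, -94))) = Mul(6294, Add(5800, -248)) = Mul(6294, 5552) = 34944288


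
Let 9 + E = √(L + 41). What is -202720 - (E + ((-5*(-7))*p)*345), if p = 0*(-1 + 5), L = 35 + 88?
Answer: -202711 - 2*√41 ≈ -2.0272e+5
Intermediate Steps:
L = 123
p = 0 (p = 0*4 = 0)
E = -9 + 2*√41 (E = -9 + √(123 + 41) = -9 + √164 = -9 + 2*√41 ≈ 3.8062)
-202720 - (E + ((-5*(-7))*p)*345) = -202720 - ((-9 + 2*√41) + (-5*(-7)*0)*345) = -202720 - ((-9 + 2*√41) + (35*0)*345) = -202720 - ((-9 + 2*√41) + 0*345) = -202720 - ((-9 + 2*√41) + 0) = -202720 - (-9 + 2*√41) = -202720 + (9 - 2*√41) = -202711 - 2*√41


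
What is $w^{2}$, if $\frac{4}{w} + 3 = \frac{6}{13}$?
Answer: $\frac{2704}{1089} \approx 2.483$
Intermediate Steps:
$w = - \frac{52}{33}$ ($w = \frac{4}{-3 + \frac{6}{13}} = \frac{4}{- \frac{33}{13}} = 4 \left(- \frac{13}{33}\right) = - \frac{52}{33} \approx -1.5758$)
$w^{2} = \left(- \frac{52}{33}\right)^{2} = \frac{2704}{1089}$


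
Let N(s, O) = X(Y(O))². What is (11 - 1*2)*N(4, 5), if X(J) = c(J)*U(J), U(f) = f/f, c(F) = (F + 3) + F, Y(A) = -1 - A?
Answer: 729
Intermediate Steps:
c(F) = 3 + 2*F (c(F) = (3 + F) + F = 3 + 2*F)
U(f) = 1
X(J) = 3 + 2*J (X(J) = (3 + 2*J)*1 = 3 + 2*J)
N(s, O) = (1 - 2*O)² (N(s, O) = (3 + 2*(-1 - O))² = (3 + (-2 - 2*O))² = (1 - 2*O)²)
(11 - 1*2)*N(4, 5) = (11 - 1*2)*(-1 + 2*5)² = (11 - 2)*(-1 + 10)² = 9*9² = 9*81 = 729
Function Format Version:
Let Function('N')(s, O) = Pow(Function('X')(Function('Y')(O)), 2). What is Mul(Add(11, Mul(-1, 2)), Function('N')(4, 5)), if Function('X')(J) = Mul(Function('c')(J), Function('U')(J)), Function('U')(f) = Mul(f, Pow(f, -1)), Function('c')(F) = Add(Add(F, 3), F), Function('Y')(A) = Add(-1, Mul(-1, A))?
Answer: 729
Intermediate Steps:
Function('c')(F) = Add(3, Mul(2, F)) (Function('c')(F) = Add(Add(3, F), F) = Add(3, Mul(2, F)))
Function('U')(f) = 1
Function('X')(J) = Add(3, Mul(2, J)) (Function('X')(J) = Mul(Add(3, Mul(2, J)), 1) = Add(3, Mul(2, J)))
Function('N')(s, O) = Pow(Add(1, Mul(-2, O)), 2) (Function('N')(s, O) = Pow(Add(3, Mul(2, Add(-1, Mul(-1, O)))), 2) = Pow(Add(3, Add(-2, Mul(-2, O))), 2) = Pow(Add(1, Mul(-2, O)), 2))
Mul(Add(11, Mul(-1, 2)), Function('N')(4, 5)) = Mul(Add(11, Mul(-1, 2)), Pow(Add(-1, Mul(2, 5)), 2)) = Mul(Add(11, -2), Pow(Add(-1, 10), 2)) = Mul(9, Pow(9, 2)) = Mul(9, 81) = 729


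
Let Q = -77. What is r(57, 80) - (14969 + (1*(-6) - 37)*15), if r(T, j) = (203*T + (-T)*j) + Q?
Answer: -7390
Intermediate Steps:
r(T, j) = -77 + 203*T - T*j (r(T, j) = (203*T + (-T)*j) - 77 = (203*T - T*j) - 77 = -77 + 203*T - T*j)
r(57, 80) - (14969 + (1*(-6) - 37)*15) = (-77 + 203*57 - 1*57*80) - (14969 + (1*(-6) - 37)*15) = (-77 + 11571 - 4560) - (14969 + (-6 - 37)*15) = 6934 - (14969 - 43*15) = 6934 - (14969 - 645) = 6934 - 1*14324 = 6934 - 14324 = -7390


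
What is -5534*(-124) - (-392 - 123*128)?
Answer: 702352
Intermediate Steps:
-5534*(-124) - (-392 - 123*128) = 686216 - (-392 - 15744) = 686216 - 1*(-16136) = 686216 + 16136 = 702352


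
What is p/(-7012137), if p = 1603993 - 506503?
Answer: -365830/2337379 ≈ -0.15651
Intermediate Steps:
p = 1097490
p/(-7012137) = 1097490/(-7012137) = 1097490*(-1/7012137) = -365830/2337379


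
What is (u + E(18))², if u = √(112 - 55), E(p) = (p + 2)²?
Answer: (400 + √57)² ≈ 1.6610e+5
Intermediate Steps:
E(p) = (2 + p)²
u = √57 ≈ 7.5498
(u + E(18))² = (√57 + (2 + 18)²)² = (√57 + 20²)² = (√57 + 400)² = (400 + √57)²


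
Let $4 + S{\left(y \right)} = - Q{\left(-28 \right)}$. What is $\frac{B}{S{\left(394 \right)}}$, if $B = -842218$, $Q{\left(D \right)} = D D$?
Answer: $\frac{421109}{394} \approx 1068.8$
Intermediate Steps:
$Q{\left(D \right)} = D^{2}$
$S{\left(y \right)} = -788$ ($S{\left(y \right)} = -4 - \left(-28\right)^{2} = -4 - 784 = -788$)
$\frac{B}{S{\left(394 \right)}} = - \frac{842218}{-788} = \left(-842218\right) \left(- \frac{1}{788}\right) = \frac{421109}{394}$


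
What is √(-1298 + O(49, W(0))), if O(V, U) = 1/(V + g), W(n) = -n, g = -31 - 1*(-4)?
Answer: I*√628210/22 ≈ 36.027*I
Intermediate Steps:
g = -27 (g = -31 + 4 = -27)
O(V, U) = 1/(-27 + V) (O(V, U) = 1/(V - 27) = 1/(-27 + V))
√(-1298 + O(49, W(0))) = √(-1298 + 1/(-27 + 49)) = √(-1298 + 1/22) = √(-28555/22) = I*√628210/22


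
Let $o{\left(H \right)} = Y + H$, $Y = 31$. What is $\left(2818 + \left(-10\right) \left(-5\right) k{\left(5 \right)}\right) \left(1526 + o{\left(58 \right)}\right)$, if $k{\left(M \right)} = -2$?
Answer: $4389570$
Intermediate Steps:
$o{\left(H \right)} = 31 + H$
$\left(2818 + \left(-10\right) \left(-5\right) k{\left(5 \right)}\right) \left(1526 + o{\left(58 \right)}\right) = \left(2818 + \left(-10\right) \left(-5\right) \left(-2\right)\right) \left(1526 + \left(31 + 58\right)\right) = \left(2818 + 50 \left(-2\right)\right) \left(1526 + 89\right) = \left(2818 - 100\right) 1615 = 2718 \cdot 1615 = 4389570$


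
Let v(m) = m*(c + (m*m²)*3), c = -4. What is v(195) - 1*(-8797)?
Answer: 4337709892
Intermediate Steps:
v(m) = m*(-4 + 3*m³) (v(m) = m*(-4 + (m*m²)*3) = m*(-4 + m³*3) = m*(-4 + 3*m³))
v(195) - 1*(-8797) = 195*(-4 + 3*195³) - 1*(-8797) = 195*(-4 + 3*7414875) + 8797 = 195*(-4 + 22244625) + 8797 = 195*22244621 + 8797 = 4337701095 + 8797 = 4337709892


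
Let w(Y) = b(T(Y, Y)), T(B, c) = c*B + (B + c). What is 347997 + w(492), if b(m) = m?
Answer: 591045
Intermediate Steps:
T(B, c) = B + c + B*c (T(B, c) = B*c + (B + c) = B + c + B*c)
w(Y) = Y² + 2*Y (w(Y) = Y + Y + Y*Y = Y + Y + Y² = Y² + 2*Y)
347997 + w(492) = 347997 + 492*(2 + 492) = 347997 + 492*494 = 347997 + 243048 = 591045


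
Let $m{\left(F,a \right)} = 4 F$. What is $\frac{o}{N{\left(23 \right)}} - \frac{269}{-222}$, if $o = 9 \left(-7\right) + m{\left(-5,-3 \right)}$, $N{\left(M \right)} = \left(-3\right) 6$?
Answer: $\frac{1939}{333} \approx 5.8228$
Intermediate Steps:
$N{\left(M \right)} = -18$
$o = -83$ ($o = 9 \left(-7\right) + 4 \left(-5\right) = -63 - 20 = -83$)
$\frac{o}{N{\left(23 \right)}} - \frac{269}{-222} = - \frac{83}{-18} - \frac{269}{-222} = \left(-83\right) \left(- \frac{1}{18}\right) - - \frac{269}{222} = \frac{83}{18} + \frac{269}{222} = \frac{1939}{333}$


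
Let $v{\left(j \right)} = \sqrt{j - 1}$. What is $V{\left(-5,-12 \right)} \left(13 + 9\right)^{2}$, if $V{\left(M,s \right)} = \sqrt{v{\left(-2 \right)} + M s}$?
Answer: $484 \sqrt{60 + i \sqrt{3}} \approx 3749.4 + 54.107 i$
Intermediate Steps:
$v{\left(j \right)} = \sqrt{-1 + j}$
$V{\left(M,s \right)} = \sqrt{i \sqrt{3} + M s}$ ($V{\left(M,s \right)} = \sqrt{\sqrt{-1 - 2} + M s} = \sqrt{\sqrt{-3} + M s} = \sqrt{i \sqrt{3} + M s}$)
$V{\left(-5,-12 \right)} \left(13 + 9\right)^{2} = \sqrt{i \sqrt{3} - -60} \left(13 + 9\right)^{2} = \sqrt{i \sqrt{3} + 60} \cdot 22^{2} = \sqrt{60 + i \sqrt{3}} \cdot 484 = 484 \sqrt{60 + i \sqrt{3}}$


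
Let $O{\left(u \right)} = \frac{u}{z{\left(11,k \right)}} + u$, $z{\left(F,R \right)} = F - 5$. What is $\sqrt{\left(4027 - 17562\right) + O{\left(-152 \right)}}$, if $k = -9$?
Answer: $\frac{i \sqrt{123411}}{3} \approx 117.1 i$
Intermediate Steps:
$z{\left(F,R \right)} = -5 + F$
$O{\left(u \right)} = \frac{7 u}{6}$ ($O{\left(u \right)} = \frac{u}{-5 + 11} + u = \frac{u}{6} + u = \frac{7 u}{6}$)
$\sqrt{\left(4027 - 17562\right) + O{\left(-152 \right)}} = \sqrt{\left(4027 - 17562\right) + \frac{7}{6} \left(-152\right)} = \sqrt{\left(4027 - 17562\right) - \frac{532}{3}} = \sqrt{-13535 - \frac{532}{3}} = \sqrt{- \frac{41137}{3}} = \frac{i \sqrt{123411}}{3}$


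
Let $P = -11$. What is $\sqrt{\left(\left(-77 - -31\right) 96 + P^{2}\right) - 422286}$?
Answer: $i \sqrt{426581} \approx 653.13 i$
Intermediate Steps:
$\sqrt{\left(\left(-77 - -31\right) 96 + P^{2}\right) - 422286} = \sqrt{\left(\left(-77 - -31\right) 96 + \left(-11\right)^{2}\right) - 422286} = \sqrt{\left(\left(-77 + 31\right) 96 + 121\right) - 422286} = \sqrt{\left(\left(-46\right) 96 + 121\right) - 422286} = \sqrt{\left(-4416 + 121\right) - 422286} = \sqrt{-4295 - 422286} = \sqrt{-426581} = i \sqrt{426581}$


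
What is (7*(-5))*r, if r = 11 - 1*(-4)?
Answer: -525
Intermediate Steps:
r = 15 (r = 11 + 4 = 15)
(7*(-5))*r = (7*(-5))*15 = -35*15 = -525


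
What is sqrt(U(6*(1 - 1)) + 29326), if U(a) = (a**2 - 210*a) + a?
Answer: sqrt(29326) ≈ 171.25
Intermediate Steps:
U(a) = a**2 - 209*a
sqrt(U(6*(1 - 1)) + 29326) = sqrt((6*(1 - 1))*(-209 + 6*(1 - 1)) + 29326) = sqrt((6*0)*(-209 + 6*0) + 29326) = sqrt(0*(-209 + 0) + 29326) = sqrt(0*(-209) + 29326) = sqrt(0 + 29326) = sqrt(29326)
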